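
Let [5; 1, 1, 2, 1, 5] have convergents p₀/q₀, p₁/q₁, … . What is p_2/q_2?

Using pₖ = aₖpₖ₋₁ + pₖ₋₂, qₖ = aₖqₖ₋₁ + qₖ₋₂ (with p₋₁=1, p₋₂=0, q₋₁=0, q₋₂=1):
  k=0: a=5, p=5, q=1
  k=1: a=1, p=6, q=1
  k=2: a=1, p=11, q=2

11/2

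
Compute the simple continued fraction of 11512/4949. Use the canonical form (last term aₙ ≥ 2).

11512 = 2·4949 + 1614
4949 = 3·1614 + 107
1614 = 15·107 + 9
107 = 11·9 + 8
9 = 1·8 + 1
8 = 8·1 + 0  (stop)
So 11512/4949 = [2; 3, 15, 11, 1, 8].

[2; 3, 15, 11, 1, 8]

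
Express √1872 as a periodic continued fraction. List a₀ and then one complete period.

[43; 3, 1, 3, 86]

a₀ = ⌊√1872⌋ = 43.
With m₀=0, d₀=1 and mₖ₊₁ = dₖaₖ − mₖ, dₖ₊₁ = (n − mₖ₊₁²)/dₖ, aₖ₊₁ = ⌊(a₀+mₖ₊₁)/dₖ₊₁⌋:
  k=1: m=43, d=23, a=3
  k=2: m=26, d=52, a=1
  k=3: m=26, d=23, a=3
  k=4: m=43, d=1, a=86
d=1 and a=2a₀=86 at k=4, so the next step gives (m, d) = (43, 23) again — its k=1 value — and the period has length 4.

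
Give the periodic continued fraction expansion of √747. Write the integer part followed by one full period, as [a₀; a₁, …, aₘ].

[27; 3, 54]

a₀ = ⌊√747⌋ = 27.
With m₀=0, d₀=1 and mₖ₊₁ = dₖaₖ − mₖ, dₖ₊₁ = (n − mₖ₊₁²)/dₖ, aₖ₊₁ = ⌊(a₀+mₖ₊₁)/dₖ₊₁⌋:
  k=1: m=27, d=18, a=3
  k=2: m=27, d=1, a=54
d=1 and a=2a₀=54 at k=2, so the next step gives (m, d) = (27, 18) again — its k=1 value — and the period has length 2.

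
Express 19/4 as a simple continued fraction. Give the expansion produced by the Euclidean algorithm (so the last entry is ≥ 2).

[4; 1, 3]

19 = 4×4 + 3
4 = 1×3 + 1
3 = 3×1 + 0  (stop)
So 19/4 = [4; 1, 3].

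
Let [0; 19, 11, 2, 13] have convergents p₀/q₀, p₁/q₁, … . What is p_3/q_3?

Using pₖ = aₖpₖ₋₁ + pₖ₋₂, qₖ = aₖqₖ₋₁ + qₖ₋₂ (with p₋₁=1, p₋₂=0, q₋₁=0, q₋₂=1):
  k=0: a=0, p=0, q=1
  k=1: a=19, p=1, q=19
  k=2: a=11, p=11, q=210
  k=3: a=2, p=23, q=439

23/439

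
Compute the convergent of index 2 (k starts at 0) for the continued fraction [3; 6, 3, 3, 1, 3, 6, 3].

60/19

Using pₖ = aₖpₖ₋₁ + pₖ₋₂, qₖ = aₖqₖ₋₁ + qₖ₋₂ (with p₋₁=1, p₋₂=0, q₋₁=0, q₋₂=1):
  k=0: a=3, p=3, q=1
  k=1: a=6, p=19, q=6
  k=2: a=3, p=60, q=19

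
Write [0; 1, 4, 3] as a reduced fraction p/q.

Fold from the inside: start with 3/1.
  4 + 1/3 = 13/3
  1 + 3/13 = 16/13
  0 + 13/16 = 13/16

13/16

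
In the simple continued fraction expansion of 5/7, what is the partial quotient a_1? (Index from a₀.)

1

5 = 0·7 + 5   →  a_0 = 0
7 = 1·5 + 2   →  a_1 = 1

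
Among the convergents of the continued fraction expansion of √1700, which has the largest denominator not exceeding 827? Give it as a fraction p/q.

√1700 = [41; 4, 3, 20, 3, 4, 82, …] (period length 6).
Convergents:
  p_0/q_0 = 41/1
  p_1/q_1 = 165/4
  p_2/q_2 = 536/13
  p_3/q_3 = 10885/264
  p_4/q_4 = 33191/805
  p_5/q_5 = 143649/3484
q_4 = 805 ≤ 827 < 3484 = q_5, so the answer is 33191/805.

33191/805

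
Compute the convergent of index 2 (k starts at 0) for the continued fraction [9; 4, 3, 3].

120/13

Using pₖ = aₖpₖ₋₁ + pₖ₋₂, qₖ = aₖqₖ₋₁ + qₖ₋₂ (with p₋₁=1, p₋₂=0, q₋₁=0, q₋₂=1):
  k=0: a=9, p=9, q=1
  k=1: a=4, p=37, q=4
  k=2: a=3, p=120, q=13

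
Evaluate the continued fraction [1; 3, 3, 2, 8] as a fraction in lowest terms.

253/194

Fold from the inside: start with 8/1.
  2 + 1/8 = 17/8
  3 + 8/17 = 59/17
  3 + 17/59 = 194/59
  1 + 59/194 = 253/194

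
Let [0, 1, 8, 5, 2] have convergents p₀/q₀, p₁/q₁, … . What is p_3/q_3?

Using pₖ = aₖpₖ₋₁ + pₖ₋₂, qₖ = aₖqₖ₋₁ + qₖ₋₂ (with p₋₁=1, p₋₂=0, q₋₁=0, q₋₂=1):
  k=0: a=0, p=0, q=1
  k=1: a=1, p=1, q=1
  k=2: a=8, p=8, q=9
  k=3: a=5, p=41, q=46

41/46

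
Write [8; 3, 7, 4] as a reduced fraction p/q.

Fold from the inside: start with 4/1.
  7 + 1/4 = 29/4
  3 + 4/29 = 91/29
  8 + 29/91 = 757/91

757/91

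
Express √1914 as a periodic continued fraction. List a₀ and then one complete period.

[43; 1, 2, 1, 86]

a₀ = ⌊√1914⌋ = 43.
With m₀=0, d₀=1 and mₖ₊₁ = dₖaₖ − mₖ, dₖ₊₁ = (n − mₖ₊₁²)/dₖ, aₖ₊₁ = ⌊(a₀+mₖ₊₁)/dₖ₊₁⌋:
  k=1: m=43, d=65, a=1
  k=2: m=22, d=22, a=2
  k=3: m=22, d=65, a=1
  k=4: m=43, d=1, a=86
d=1 and a=2a₀=86 at k=4, so the next step gives (m, d) = (43, 65) again — its k=1 value — and the period has length 4.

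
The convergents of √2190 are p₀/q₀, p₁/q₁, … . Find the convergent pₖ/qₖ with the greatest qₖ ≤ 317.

14554/311

√2190 = [46; 1, 3, 1, 14, 1, 3, 1, 92, …] (period length 8).
Convergents:
  p_0/q_0 = 46/1
  p_1/q_1 = 47/1
  p_2/q_2 = 187/4
  p_3/q_3 = 234/5
  p_4/q_4 = 3463/74
  p_5/q_5 = 3697/79
  p_6/q_6 = 14554/311
  p_7/q_7 = 18251/390
q_6 = 311 ≤ 317 < 390 = q_7, so the answer is 14554/311.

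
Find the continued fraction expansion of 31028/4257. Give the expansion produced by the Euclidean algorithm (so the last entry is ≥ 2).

[7; 3, 2, 6, 2, 2, 8, 2]

31028 = 7*4257 + 1229
4257 = 3*1229 + 570
1229 = 2*570 + 89
570 = 6*89 + 36
89 = 2*36 + 17
36 = 2*17 + 2
17 = 8*2 + 1
2 = 2*1 + 0  (stop)
So 31028/4257 = [7; 3, 2, 6, 2, 2, 8, 2].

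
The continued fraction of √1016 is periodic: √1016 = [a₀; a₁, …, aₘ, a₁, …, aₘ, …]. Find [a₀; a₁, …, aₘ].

[31; 1, 6, 1, 62]

a₀ = ⌊√1016⌋ = 31.
With m₀=0, d₀=1 and mₖ₊₁ = dₖaₖ − mₖ, dₖ₊₁ = (n − mₖ₊₁²)/dₖ, aₖ₊₁ = ⌊(a₀+mₖ₊₁)/dₖ₊₁⌋:
  k=1: m=31, d=55, a=1
  k=2: m=24, d=8, a=6
  k=3: m=24, d=55, a=1
  k=4: m=31, d=1, a=62
d=1 and a=2a₀=62 at k=4, so the next step gives (m, d) = (31, 55) again — its k=1 value — and the period has length 4.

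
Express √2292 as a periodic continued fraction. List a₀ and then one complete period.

[47; 1, 6, 1, 94]

a₀ = ⌊√2292⌋ = 47.
With m₀=0, d₀=1 and mₖ₊₁ = dₖaₖ − mₖ, dₖ₊₁ = (n − mₖ₊₁²)/dₖ, aₖ₊₁ = ⌊(a₀+mₖ₊₁)/dₖ₊₁⌋:
  k=1: m=47, d=83, a=1
  k=2: m=36, d=12, a=6
  k=3: m=36, d=83, a=1
  k=4: m=47, d=1, a=94
d=1 and a=2a₀=94 at k=4, so the next step gives (m, d) = (47, 83) again — its k=1 value — and the period has length 4.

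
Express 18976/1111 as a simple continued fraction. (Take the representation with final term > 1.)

[17; 12, 2, 14, 3]

18976 = 17×1111 + 89
1111 = 12×89 + 43
89 = 2×43 + 3
43 = 14×3 + 1
3 = 3×1 + 0  (stop)
So 18976/1111 = [17; 12, 2, 14, 3].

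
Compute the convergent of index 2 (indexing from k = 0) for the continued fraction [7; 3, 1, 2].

Using pₖ = aₖpₖ₋₁ + pₖ₋₂, qₖ = aₖqₖ₋₁ + qₖ₋₂ (with p₋₁=1, p₋₂=0, q₋₁=0, q₋₂=1):
  k=0: a=7, p=7, q=1
  k=1: a=3, p=22, q=3
  k=2: a=1, p=29, q=4

29/4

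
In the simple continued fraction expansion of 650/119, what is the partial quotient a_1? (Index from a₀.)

650 = 5·119 + 55   →  a_0 = 5
119 = 2·55 + 9   →  a_1 = 2

2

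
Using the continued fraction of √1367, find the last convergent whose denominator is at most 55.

1368/37

√1367 = [36; 1, 35, 1, 72, …] (period length 4).
Convergents:
  p_0/q_0 = 36/1
  p_1/q_1 = 37/1
  p_2/q_2 = 1331/36
  p_3/q_3 = 1368/37
  p_4/q_4 = 99827/2700
q_3 = 37 ≤ 55 < 2700 = q_4, so the answer is 1368/37.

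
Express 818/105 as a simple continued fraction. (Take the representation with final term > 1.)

[7; 1, 3, 1, 3, 2, 2]

818 = 7·105 + 83
105 = 1·83 + 22
83 = 3·22 + 17
22 = 1·17 + 5
17 = 3·5 + 2
5 = 2·2 + 1
2 = 2·1 + 0  (stop)
So 818/105 = [7; 1, 3, 1, 3, 2, 2].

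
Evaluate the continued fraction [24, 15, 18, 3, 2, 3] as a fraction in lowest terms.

159055/6609

Using pₖ = aₖpₖ₋₁ + pₖ₋₂ and qₖ = aₖqₖ₋₁ + qₖ₋₂:
  k=0: a=24, p=24, q=1
  k=1: a=15, p=361, q=15
  k=2: a=18, p=6522, q=271
  k=3: a=3, p=19927, q=828
  k=4: a=2, p=46376, q=1927
  k=5: a=3, p=159055, q=6609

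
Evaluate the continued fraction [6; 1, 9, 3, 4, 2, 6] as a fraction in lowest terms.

Fold from the inside: start with 6/1.
  2 + 1/6 = 13/6
  4 + 6/13 = 58/13
  3 + 13/58 = 187/58
  9 + 58/187 = 1741/187
  1 + 187/1741 = 1928/1741
  6 + 1741/1928 = 13309/1928

13309/1928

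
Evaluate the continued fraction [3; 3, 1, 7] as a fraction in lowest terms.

Using pₖ = aₖpₖ₋₁ + pₖ₋₂ and qₖ = aₖqₖ₋₁ + qₖ₋₂:
  k=0: a=3, p=3, q=1
  k=1: a=3, p=10, q=3
  k=2: a=1, p=13, q=4
  k=3: a=7, p=101, q=31

101/31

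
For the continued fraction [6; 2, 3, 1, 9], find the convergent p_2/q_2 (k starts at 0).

45/7

Using pₖ = aₖpₖ₋₁ + pₖ₋₂, qₖ = aₖqₖ₋₁ + qₖ₋₂ (with p₋₁=1, p₋₂=0, q₋₁=0, q₋₂=1):
  k=0: a=6, p=6, q=1
  k=1: a=2, p=13, q=2
  k=2: a=3, p=45, q=7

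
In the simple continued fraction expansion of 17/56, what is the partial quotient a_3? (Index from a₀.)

17 = 0·56 + 17   →  a_0 = 0
56 = 3·17 + 5   →  a_1 = 3
17 = 3·5 + 2   →  a_2 = 3
5 = 2·2 + 1   →  a_3 = 2

2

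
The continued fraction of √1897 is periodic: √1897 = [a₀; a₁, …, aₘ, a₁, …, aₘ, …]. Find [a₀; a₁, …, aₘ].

[43; 1, 1, 4, 12, 4, 1, 1, 86]

a₀ = ⌊√1897⌋ = 43.
With m₀=0, d₀=1 and mₖ₊₁ = dₖaₖ − mₖ, dₖ₊₁ = (n − mₖ₊₁²)/dₖ, aₖ₊₁ = ⌊(a₀+mₖ₊₁)/dₖ₊₁⌋:
  k=1: m=43, d=48, a=1
  k=2: m=5, d=39, a=1
  k=3: m=34, d=19, a=4
  k=4: m=42, d=7, a=12
  k=5: m=42, d=19, a=4
  k=6: m=34, d=39, a=1
  k=7: m=5, d=48, a=1
  k=8: m=43, d=1, a=86
d=1 and a=2a₀=86 at k=8, so the next step gives (m, d) = (43, 48) again — its k=1 value — and the period has length 8.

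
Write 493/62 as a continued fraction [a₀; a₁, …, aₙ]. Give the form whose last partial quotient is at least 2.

[7; 1, 19, 1, 2]

493 = 7*62 + 59
62 = 1*59 + 3
59 = 19*3 + 2
3 = 1*2 + 1
2 = 2*1 + 0  (stop)
So 493/62 = [7; 1, 19, 1, 2].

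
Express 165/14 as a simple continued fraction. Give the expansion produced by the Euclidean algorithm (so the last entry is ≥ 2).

[11; 1, 3, 1, 2]

165 = 11×14 + 11
14 = 1×11 + 3
11 = 3×3 + 2
3 = 1×2 + 1
2 = 2×1 + 0  (stop)
So 165/14 = [11; 1, 3, 1, 2].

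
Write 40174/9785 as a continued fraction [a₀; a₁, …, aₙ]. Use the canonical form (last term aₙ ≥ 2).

[4; 9, 2, 6, 3, 3, 3, 2]

40174 = 4*9785 + 1034
9785 = 9*1034 + 479
1034 = 2*479 + 76
479 = 6*76 + 23
76 = 3*23 + 7
23 = 3*7 + 2
7 = 3*2 + 1
2 = 2*1 + 0  (stop)
So 40174/9785 = [4; 9, 2, 6, 3, 3, 3, 2].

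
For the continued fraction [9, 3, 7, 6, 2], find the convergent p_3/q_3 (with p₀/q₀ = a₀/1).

1258/135

Using pₖ = aₖpₖ₋₁ + pₖ₋₂, qₖ = aₖqₖ₋₁ + qₖ₋₂ (with p₋₁=1, p₋₂=0, q₋₁=0, q₋₂=1):
  k=0: a=9, p=9, q=1
  k=1: a=3, p=28, q=3
  k=2: a=7, p=205, q=22
  k=3: a=6, p=1258, q=135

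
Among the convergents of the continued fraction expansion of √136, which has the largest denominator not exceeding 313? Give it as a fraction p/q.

2449/210

√136 = [11; 1, 1, 1, 22, …] (period length 4).
Convergents:
  p_0/q_0 = 11/1
  p_1/q_1 = 12/1
  p_2/q_2 = 23/2
  p_3/q_3 = 35/3
  p_4/q_4 = 793/68
  p_5/q_5 = 828/71
  p_6/q_6 = 1621/139
  p_7/q_7 = 2449/210
  p_8/q_8 = 55499/4759
q_7 = 210 ≤ 313 < 4759 = q_8, so the answer is 2449/210.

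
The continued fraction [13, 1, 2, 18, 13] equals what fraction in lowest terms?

Using pₖ = aₖpₖ₋₁ + pₖ₋₂ and qₖ = aₖqₖ₋₁ + qₖ₋₂:
  k=0: a=13, p=13, q=1
  k=1: a=1, p=14, q=1
  k=2: a=2, p=41, q=3
  k=3: a=18, p=752, q=55
  k=4: a=13, p=9817, q=718

9817/718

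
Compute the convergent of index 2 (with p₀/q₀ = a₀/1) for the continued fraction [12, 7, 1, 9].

Using pₖ = aₖpₖ₋₁ + pₖ₋₂, qₖ = aₖqₖ₋₁ + qₖ₋₂ (with p₋₁=1, p₋₂=0, q₋₁=0, q₋₂=1):
  k=0: a=12, p=12, q=1
  k=1: a=7, p=85, q=7
  k=2: a=1, p=97, q=8

97/8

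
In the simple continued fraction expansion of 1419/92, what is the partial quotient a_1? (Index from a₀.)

2

1419 = 15·92 + 39   →  a_0 = 15
92 = 2·39 + 14   →  a_1 = 2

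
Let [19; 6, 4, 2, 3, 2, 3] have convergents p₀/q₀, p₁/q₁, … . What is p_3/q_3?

Using pₖ = aₖpₖ₋₁ + pₖ₋₂, qₖ = aₖqₖ₋₁ + qₖ₋₂ (with p₋₁=1, p₋₂=0, q₋₁=0, q₋₂=1):
  k=0: a=19, p=19, q=1
  k=1: a=6, p=115, q=6
  k=2: a=4, p=479, q=25
  k=3: a=2, p=1073, q=56

1073/56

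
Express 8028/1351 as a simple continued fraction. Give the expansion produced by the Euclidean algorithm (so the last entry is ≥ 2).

8028 = 5*1351 + 1273
1351 = 1*1273 + 78
1273 = 16*78 + 25
78 = 3*25 + 3
25 = 8*3 + 1
3 = 3*1 + 0  (stop)
So 8028/1351 = [5; 1, 16, 3, 8, 3].

[5; 1, 16, 3, 8, 3]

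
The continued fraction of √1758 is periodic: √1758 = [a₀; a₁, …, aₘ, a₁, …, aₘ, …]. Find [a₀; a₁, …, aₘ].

[41; 1, 12, 1, 82]

a₀ = ⌊√1758⌋ = 41.
With m₀=0, d₀=1 and mₖ₊₁ = dₖaₖ − mₖ, dₖ₊₁ = (n − mₖ₊₁²)/dₖ, aₖ₊₁ = ⌊(a₀+mₖ₊₁)/dₖ₊₁⌋:
  k=1: m=41, d=77, a=1
  k=2: m=36, d=6, a=12
  k=3: m=36, d=77, a=1
  k=4: m=41, d=1, a=82
d=1 and a=2a₀=82 at k=4, so the next step gives (m, d) = (41, 77) again — its k=1 value — and the period has length 4.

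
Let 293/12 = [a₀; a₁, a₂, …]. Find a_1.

293 = 24·12 + 5   →  a_0 = 24
12 = 2·5 + 2   →  a_1 = 2

2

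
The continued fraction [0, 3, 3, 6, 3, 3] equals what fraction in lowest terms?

199/660

Using pₖ = aₖpₖ₋₁ + pₖ₋₂ and qₖ = aₖqₖ₋₁ + qₖ₋₂:
  k=0: a=0, p=0, q=1
  k=1: a=3, p=1, q=3
  k=2: a=3, p=3, q=10
  k=3: a=6, p=19, q=63
  k=4: a=3, p=60, q=199
  k=5: a=3, p=199, q=660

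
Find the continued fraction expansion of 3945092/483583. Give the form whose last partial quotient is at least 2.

[8; 6, 3, 18, 11, 2, 3, 17]

3945092 = 8×483583 + 76428
483583 = 6×76428 + 25015
76428 = 3×25015 + 1383
25015 = 18×1383 + 121
1383 = 11×121 + 52
121 = 2×52 + 17
52 = 3×17 + 1
17 = 17×1 + 0  (stop)
So 3945092/483583 = [8; 6, 3, 18, 11, 2, 3, 17].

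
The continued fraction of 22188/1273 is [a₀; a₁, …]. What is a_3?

22188 = 17·1273 + 547   →  a_0 = 17
1273 = 2·547 + 179   →  a_1 = 2
547 = 3·179 + 10   →  a_2 = 3
179 = 17·10 + 9   →  a_3 = 17

17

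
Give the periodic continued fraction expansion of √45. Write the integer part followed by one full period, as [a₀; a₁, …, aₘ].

a₀ = ⌊√45⌋ = 6.

[6; 1, 2, 2, 2, 1, 12]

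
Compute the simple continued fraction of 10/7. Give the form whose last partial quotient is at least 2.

[1; 2, 3]

10 = 1·7 + 3
7 = 2·3 + 1
3 = 3·1 + 0  (stop)
So 10/7 = [1; 2, 3].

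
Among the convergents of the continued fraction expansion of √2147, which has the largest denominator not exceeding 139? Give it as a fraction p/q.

√2147 = [46; 2, 1, 45, 1, 2, 92, …] (period length 6).
Convergents:
  p_0/q_0 = 46/1
  p_1/q_1 = 93/2
  p_2/q_2 = 139/3
  p_3/q_3 = 6348/137
  p_4/q_4 = 6487/140
q_3 = 137 ≤ 139 < 140 = q_4, so the answer is 6348/137.

6348/137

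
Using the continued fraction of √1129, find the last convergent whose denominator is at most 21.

168/5

√1129 = [33; 1, 1, 1, 1, 66, …] (period length 5).
Convergents:
  p_0/q_0 = 33/1
  p_1/q_1 = 34/1
  p_2/q_2 = 67/2
  p_3/q_3 = 101/3
  p_4/q_4 = 168/5
  p_5/q_5 = 11189/333
q_4 = 5 ≤ 21 < 333 = q_5, so the answer is 168/5.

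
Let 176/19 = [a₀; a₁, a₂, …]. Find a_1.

3

176 = 9·19 + 5   →  a_0 = 9
19 = 3·5 + 4   →  a_1 = 3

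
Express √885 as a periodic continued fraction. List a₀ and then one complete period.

a₀ = ⌊√885⌋ = 29.
With m₀=0, d₀=1 and mₖ₊₁ = dₖaₖ − mₖ, dₖ₊₁ = (n − mₖ₊₁²)/dₖ, aₖ₊₁ = ⌊(a₀+mₖ₊₁)/dₖ₊₁⌋:
  k=1: m=29, d=44, a=1
  k=2: m=15, d=15, a=2
  k=3: m=15, d=44, a=1
  k=4: m=29, d=1, a=58
d=1 and a=2a₀=58 at k=4, so the next step gives (m, d) = (29, 44) again — its k=1 value — and the period has length 4.

[29; 1, 2, 1, 58]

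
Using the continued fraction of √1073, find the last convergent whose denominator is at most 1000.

√1073 = [32; 1, 3, 9, 9, 3, 1, 64, …] (period length 7).
Convergents:
  p_0/q_0 = 32/1
  p_1/q_1 = 33/1
  p_2/q_2 = 131/4
  p_3/q_3 = 1212/37
  p_4/q_4 = 11039/337
  p_5/q_5 = 34329/1048
q_4 = 337 ≤ 1000 < 1048 = q_5, so the answer is 11039/337.

11039/337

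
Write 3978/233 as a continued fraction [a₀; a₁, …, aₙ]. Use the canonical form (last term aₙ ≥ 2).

[17; 13, 1, 2, 2, 2]

3978 = 17·233 + 17
233 = 13·17 + 12
17 = 1·12 + 5
12 = 2·5 + 2
5 = 2·2 + 1
2 = 2·1 + 0  (stop)
So 3978/233 = [17; 13, 1, 2, 2, 2].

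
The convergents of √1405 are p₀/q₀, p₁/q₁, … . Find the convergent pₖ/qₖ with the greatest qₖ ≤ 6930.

167513/4469

√1405 = [37; 2, 14, 2, 74, …] (period length 4).
Convergents:
  p_0/q_0 = 37/1
  p_1/q_1 = 75/2
  p_2/q_2 = 1087/29
  p_3/q_3 = 2249/60
  p_4/q_4 = 167513/4469
  p_5/q_5 = 337275/8998
q_4 = 4469 ≤ 6930 < 8998 = q_5, so the answer is 167513/4469.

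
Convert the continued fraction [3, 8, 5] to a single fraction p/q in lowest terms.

Fold from the inside: start with 5/1.
  8 + 1/5 = 41/5
  3 + 5/41 = 128/41

128/41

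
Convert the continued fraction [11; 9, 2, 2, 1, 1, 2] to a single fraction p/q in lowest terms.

3243/292

Using pₖ = aₖpₖ₋₁ + pₖ₋₂ and qₖ = aₖqₖ₋₁ + qₖ₋₂:
  k=0: a=11, p=11, q=1
  k=1: a=9, p=100, q=9
  k=2: a=2, p=211, q=19
  k=3: a=2, p=522, q=47
  k=4: a=1, p=733, q=66
  k=5: a=1, p=1255, q=113
  k=6: a=2, p=3243, q=292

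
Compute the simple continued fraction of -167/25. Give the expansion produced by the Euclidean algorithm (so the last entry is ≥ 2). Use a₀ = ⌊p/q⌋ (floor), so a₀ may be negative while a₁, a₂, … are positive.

-167 = -7·25 + 8
25 = 3·8 + 1
8 = 8·1 + 0  (stop)
So -167/25 = [-7; 3, 8].

[-7; 3, 8]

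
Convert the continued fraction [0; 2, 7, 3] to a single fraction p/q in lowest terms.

Fold from the inside: start with 3/1.
  7 + 1/3 = 22/3
  2 + 3/22 = 47/22
  0 + 22/47 = 22/47

22/47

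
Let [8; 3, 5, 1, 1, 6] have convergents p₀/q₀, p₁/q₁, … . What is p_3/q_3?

158/19

Using pₖ = aₖpₖ₋₁ + pₖ₋₂, qₖ = aₖqₖ₋₁ + qₖ₋₂ (with p₋₁=1, p₋₂=0, q₋₁=0, q₋₂=1):
  k=0: a=8, p=8, q=1
  k=1: a=3, p=25, q=3
  k=2: a=5, p=133, q=16
  k=3: a=1, p=158, q=19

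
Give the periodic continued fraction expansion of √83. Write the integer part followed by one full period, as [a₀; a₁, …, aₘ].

a₀ = ⌊√83⌋ = 9.
With m₀=0, d₀=1 and mₖ₊₁ = dₖaₖ − mₖ, dₖ₊₁ = (n − mₖ₊₁²)/dₖ, aₖ₊₁ = ⌊(a₀+mₖ₊₁)/dₖ₊₁⌋:
  k=1: m=9, d=2, a=9
  k=2: m=9, d=1, a=18
d=1 and a=2a₀=18 at k=2, so the next step gives (m, d) = (9, 2) again — its k=1 value — and the period has length 2.

[9; 9, 18]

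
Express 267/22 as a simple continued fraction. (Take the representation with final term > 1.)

267 = 12×22 + 3
22 = 7×3 + 1
3 = 3×1 + 0  (stop)
So 267/22 = [12; 7, 3].

[12; 7, 3]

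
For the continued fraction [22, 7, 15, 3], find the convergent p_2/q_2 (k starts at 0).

Using pₖ = aₖpₖ₋₁ + pₖ₋₂, qₖ = aₖqₖ₋₁ + qₖ₋₂ (with p₋₁=1, p₋₂=0, q₋₁=0, q₋₂=1):
  k=0: a=22, p=22, q=1
  k=1: a=7, p=155, q=7
  k=2: a=15, p=2347, q=106

2347/106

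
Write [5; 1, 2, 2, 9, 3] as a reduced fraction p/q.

1171/205

Fold from the inside: start with 3/1.
  9 + 1/3 = 28/3
  2 + 3/28 = 59/28
  2 + 28/59 = 146/59
  1 + 59/146 = 205/146
  5 + 146/205 = 1171/205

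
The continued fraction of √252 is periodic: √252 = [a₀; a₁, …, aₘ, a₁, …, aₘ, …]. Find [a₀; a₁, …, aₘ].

[15; 1, 6, 1, 30]

a₀ = ⌊√252⌋ = 15.
With m₀=0, d₀=1 and mₖ₊₁ = dₖaₖ − mₖ, dₖ₊₁ = (n − mₖ₊₁²)/dₖ, aₖ₊₁ = ⌊(a₀+mₖ₊₁)/dₖ₊₁⌋:
  k=1: m=15, d=27, a=1
  k=2: m=12, d=4, a=6
  k=3: m=12, d=27, a=1
  k=4: m=15, d=1, a=30
d=1 and a=2a₀=30 at k=4, so the next step gives (m, d) = (15, 27) again — its k=1 value — and the period has length 4.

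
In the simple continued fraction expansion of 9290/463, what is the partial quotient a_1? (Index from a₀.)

9290 = 20·463 + 30   →  a_0 = 20
463 = 15·30 + 13   →  a_1 = 15

15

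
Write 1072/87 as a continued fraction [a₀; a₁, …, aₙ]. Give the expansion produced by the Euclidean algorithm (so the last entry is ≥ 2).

1072 = 12×87 + 28
87 = 3×28 + 3
28 = 9×3 + 1
3 = 3×1 + 0  (stop)
So 1072/87 = [12; 3, 9, 3].

[12; 3, 9, 3]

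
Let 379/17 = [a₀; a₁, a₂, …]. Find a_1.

379 = 22·17 + 5   →  a_0 = 22
17 = 3·5 + 2   →  a_1 = 3

3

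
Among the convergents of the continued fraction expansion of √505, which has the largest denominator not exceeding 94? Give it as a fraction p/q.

809/36

√505 = [22; 2, 8, 2, 44, …] (period length 4).
Convergents:
  p_0/q_0 = 22/1
  p_1/q_1 = 45/2
  p_2/q_2 = 382/17
  p_3/q_3 = 809/36
  p_4/q_4 = 35978/1601
q_3 = 36 ≤ 94 < 1601 = q_4, so the answer is 809/36.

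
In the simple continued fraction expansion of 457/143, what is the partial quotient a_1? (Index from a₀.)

457 = 3·143 + 28   →  a_0 = 3
143 = 5·28 + 3   →  a_1 = 5

5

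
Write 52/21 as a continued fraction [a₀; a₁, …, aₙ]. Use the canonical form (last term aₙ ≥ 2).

52 = 2·21 + 10
21 = 2·10 + 1
10 = 10·1 + 0  (stop)
So 52/21 = [2; 2, 10].

[2; 2, 10]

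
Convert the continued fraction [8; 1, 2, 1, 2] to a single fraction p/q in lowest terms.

96/11

Fold from the inside: start with 2/1.
  1 + 1/2 = 3/2
  2 + 2/3 = 8/3
  1 + 3/8 = 11/8
  8 + 8/11 = 96/11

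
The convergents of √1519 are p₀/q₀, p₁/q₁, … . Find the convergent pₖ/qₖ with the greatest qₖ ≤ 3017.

√1519 = [38; 1, 37, 1, 76, …] (period length 4).
Convergents:
  p_0/q_0 = 38/1
  p_1/q_1 = 39/1
  p_2/q_2 = 1481/38
  p_3/q_3 = 1520/39
  p_4/q_4 = 117001/3002
  p_5/q_5 = 118521/3041
q_4 = 3002 ≤ 3017 < 3041 = q_5, so the answer is 117001/3002.

117001/3002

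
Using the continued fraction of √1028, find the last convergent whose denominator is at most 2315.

√1028 = [32; 16, 64, …] (period length 2).
Convergents:
  p_0/q_0 = 32/1
  p_1/q_1 = 513/16
  p_2/q_2 = 32864/1025
  p_3/q_3 = 526337/16416
q_2 = 1025 ≤ 2315 < 16416 = q_3, so the answer is 32864/1025.

32864/1025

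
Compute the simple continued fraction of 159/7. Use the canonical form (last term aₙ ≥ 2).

159 = 22*7 + 5
7 = 1*5 + 2
5 = 2*2 + 1
2 = 2*1 + 0  (stop)
So 159/7 = [22; 1, 2, 2].

[22; 1, 2, 2]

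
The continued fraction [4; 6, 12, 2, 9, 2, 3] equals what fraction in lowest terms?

43906/10543

Fold from the inside: start with 3/1.
  2 + 1/3 = 7/3
  9 + 3/7 = 66/7
  2 + 7/66 = 139/66
  12 + 66/139 = 1734/139
  6 + 139/1734 = 10543/1734
  4 + 1734/10543 = 43906/10543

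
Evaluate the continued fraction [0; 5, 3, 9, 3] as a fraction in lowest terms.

Fold from the inside: start with 3/1.
  9 + 1/3 = 28/3
  3 + 3/28 = 87/28
  5 + 28/87 = 463/87
  0 + 87/463 = 87/463

87/463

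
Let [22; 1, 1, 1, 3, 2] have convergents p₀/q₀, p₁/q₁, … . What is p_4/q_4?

Using pₖ = aₖpₖ₋₁ + pₖ₋₂, qₖ = aₖqₖ₋₁ + qₖ₋₂ (with p₋₁=1, p₋₂=0, q₋₁=0, q₋₂=1):
  k=0: a=22, p=22, q=1
  k=1: a=1, p=23, q=1
  k=2: a=1, p=45, q=2
  k=3: a=1, p=68, q=3
  k=4: a=3, p=249, q=11

249/11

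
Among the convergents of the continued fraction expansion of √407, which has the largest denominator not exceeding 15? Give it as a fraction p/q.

121/6

√407 = [20; 5, 1, 2, 1, 5, 40, …] (period length 6).
Convergents:
  p_0/q_0 = 20/1
  p_1/q_1 = 101/5
  p_2/q_2 = 121/6
  p_3/q_3 = 343/17
q_2 = 6 ≤ 15 < 17 = q_3, so the answer is 121/6.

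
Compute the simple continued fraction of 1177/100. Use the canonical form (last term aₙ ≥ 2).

1177 = 11×100 + 77
100 = 1×77 + 23
77 = 3×23 + 8
23 = 2×8 + 7
8 = 1×7 + 1
7 = 7×1 + 0  (stop)
So 1177/100 = [11; 1, 3, 2, 1, 7].

[11; 1, 3, 2, 1, 7]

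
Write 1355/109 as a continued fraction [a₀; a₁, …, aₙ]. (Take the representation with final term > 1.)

1355 = 12×109 + 47
109 = 2×47 + 15
47 = 3×15 + 2
15 = 7×2 + 1
2 = 2×1 + 0  (stop)
So 1355/109 = [12; 2, 3, 7, 2].

[12; 2, 3, 7, 2]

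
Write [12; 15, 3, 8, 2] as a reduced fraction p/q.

9797/812

Fold from the inside: start with 2/1.
  8 + 1/2 = 17/2
  3 + 2/17 = 53/17
  15 + 17/53 = 812/53
  12 + 53/812 = 9797/812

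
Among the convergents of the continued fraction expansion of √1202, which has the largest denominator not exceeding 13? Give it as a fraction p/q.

√1202 = [34; 1, 2, 34, 2, 1, 68, …] (period length 6).
Convergents:
  p_0/q_0 = 34/1
  p_1/q_1 = 35/1
  p_2/q_2 = 104/3
  p_3/q_3 = 3571/103
q_2 = 3 ≤ 13 < 103 = q_3, so the answer is 104/3.

104/3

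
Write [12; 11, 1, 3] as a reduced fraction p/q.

568/47

Fold from the inside: start with 3/1.
  1 + 1/3 = 4/3
  11 + 3/4 = 47/4
  12 + 4/47 = 568/47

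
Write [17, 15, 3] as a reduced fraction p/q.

Using pₖ = aₖpₖ₋₁ + pₖ₋₂ and qₖ = aₖqₖ₋₁ + qₖ₋₂:
  k=0: a=17, p=17, q=1
  k=1: a=15, p=256, q=15
  k=2: a=3, p=785, q=46

785/46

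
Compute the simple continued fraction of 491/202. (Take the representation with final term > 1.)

[2; 2, 3, 9, 3]

491 = 2×202 + 87
202 = 2×87 + 28
87 = 3×28 + 3
28 = 9×3 + 1
3 = 3×1 + 0  (stop)
So 491/202 = [2; 2, 3, 9, 3].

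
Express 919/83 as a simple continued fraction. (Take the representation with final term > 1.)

919 = 11·83 + 6
83 = 13·6 + 5
6 = 1·5 + 1
5 = 5·1 + 0  (stop)
So 919/83 = [11; 13, 1, 5].

[11; 13, 1, 5]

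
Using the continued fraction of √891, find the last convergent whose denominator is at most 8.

209/7

√891 = [29; 1, 5, 1, 1, 1, 5, 1, 58, …] (period length 8).
Convergents:
  p_0/q_0 = 29/1
  p_1/q_1 = 30/1
  p_2/q_2 = 179/6
  p_3/q_3 = 209/7
  p_4/q_4 = 388/13
q_3 = 7 ≤ 8 < 13 = q_4, so the answer is 209/7.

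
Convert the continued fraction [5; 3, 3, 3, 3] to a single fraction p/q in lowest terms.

Using pₖ = aₖpₖ₋₁ + pₖ₋₂ and qₖ = aₖqₖ₋₁ + qₖ₋₂:
  k=0: a=5, p=5, q=1
  k=1: a=3, p=16, q=3
  k=2: a=3, p=53, q=10
  k=3: a=3, p=175, q=33
  k=4: a=3, p=578, q=109

578/109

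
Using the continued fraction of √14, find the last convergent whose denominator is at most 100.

333/89

√14 = [3; 1, 2, 1, 6, …] (period length 4).
Convergents:
  p_0/q_0 = 3/1
  p_1/q_1 = 4/1
  p_2/q_2 = 11/3
  p_3/q_3 = 15/4
  p_4/q_4 = 101/27
  p_5/q_5 = 116/31
  p_6/q_6 = 333/89
  p_7/q_7 = 449/120
q_6 = 89 ≤ 100 < 120 = q_7, so the answer is 333/89.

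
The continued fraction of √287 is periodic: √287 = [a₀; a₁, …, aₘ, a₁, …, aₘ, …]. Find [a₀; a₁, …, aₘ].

[16; 1, 15, 1, 32]

a₀ = ⌊√287⌋ = 16.
With m₀=0, d₀=1 and mₖ₊₁ = dₖaₖ − mₖ, dₖ₊₁ = (n − mₖ₊₁²)/dₖ, aₖ₊₁ = ⌊(a₀+mₖ₊₁)/dₖ₊₁⌋:
  k=1: m=16, d=31, a=1
  k=2: m=15, d=2, a=15
  k=3: m=15, d=31, a=1
  k=4: m=16, d=1, a=32
d=1 and a=2a₀=32 at k=4, so the next step gives (m, d) = (16, 31) again — its k=1 value — and the period has length 4.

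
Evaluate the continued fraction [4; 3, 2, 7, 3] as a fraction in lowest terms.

Using pₖ = aₖpₖ₋₁ + pₖ₋₂ and qₖ = aₖqₖ₋₁ + qₖ₋₂:
  k=0: a=4, p=4, q=1
  k=1: a=3, p=13, q=3
  k=2: a=2, p=30, q=7
  k=3: a=7, p=223, q=52
  k=4: a=3, p=699, q=163

699/163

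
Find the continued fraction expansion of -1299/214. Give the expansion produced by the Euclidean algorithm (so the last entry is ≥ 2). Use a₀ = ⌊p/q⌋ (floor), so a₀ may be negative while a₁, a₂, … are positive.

-1299 = -7·214 + 199
214 = 1·199 + 15
199 = 13·15 + 4
15 = 3·4 + 3
4 = 1·3 + 1
3 = 3·1 + 0  (stop)
So -1299/214 = [-7; 1, 13, 3, 1, 3].

[-7; 1, 13, 3, 1, 3]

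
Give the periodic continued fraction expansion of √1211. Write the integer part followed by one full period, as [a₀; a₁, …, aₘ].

a₀ = ⌊√1211⌋ = 34.
With m₀=0, d₀=1 and mₖ₊₁ = dₖaₖ − mₖ, dₖ₊₁ = (n − mₖ₊₁²)/dₖ, aₖ₊₁ = ⌊(a₀+mₖ₊₁)/dₖ₊₁⌋:
  k=1: m=34, d=55, a=1
  k=2: m=21, d=14, a=3
  k=3: m=21, d=55, a=1
  k=4: m=34, d=1, a=68
d=1 and a=2a₀=68 at k=4, so the next step gives (m, d) = (34, 55) again — its k=1 value — and the period has length 4.

[34; 1, 3, 1, 68]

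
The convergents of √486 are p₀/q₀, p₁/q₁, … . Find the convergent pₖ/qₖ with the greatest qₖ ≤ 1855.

21362/969

√486 = [22; 22, 44, …] (period length 2).
Convergents:
  p_0/q_0 = 22/1
  p_1/q_1 = 485/22
  p_2/q_2 = 21362/969
  p_3/q_3 = 470449/21340
q_2 = 969 ≤ 1855 < 21340 = q_3, so the answer is 21362/969.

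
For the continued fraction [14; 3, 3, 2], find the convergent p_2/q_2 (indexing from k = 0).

143/10

Using pₖ = aₖpₖ₋₁ + pₖ₋₂, qₖ = aₖqₖ₋₁ + qₖ₋₂ (with p₋₁=1, p₋₂=0, q₋₁=0, q₋₂=1):
  k=0: a=14, p=14, q=1
  k=1: a=3, p=43, q=3
  k=2: a=3, p=143, q=10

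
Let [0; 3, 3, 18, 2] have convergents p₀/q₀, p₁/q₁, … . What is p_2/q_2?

Using pₖ = aₖpₖ₋₁ + pₖ₋₂, qₖ = aₖqₖ₋₁ + qₖ₋₂ (with p₋₁=1, p₋₂=0, q₋₁=0, q₋₂=1):
  k=0: a=0, p=0, q=1
  k=1: a=3, p=1, q=3
  k=2: a=3, p=3, q=10

3/10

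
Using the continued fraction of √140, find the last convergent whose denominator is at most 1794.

√140 = [11; 1, 4, 1, 22, …] (period length 4).
Convergents:
  p_0/q_0 = 11/1
  p_1/q_1 = 12/1
  p_2/q_2 = 59/5
  p_3/q_3 = 71/6
  p_4/q_4 = 1621/137
  p_5/q_5 = 1692/143
  p_6/q_6 = 8389/709
  p_7/q_7 = 10081/852
  p_8/q_8 = 230171/19453
q_7 = 852 ≤ 1794 < 19453 = q_8, so the answer is 10081/852.

10081/852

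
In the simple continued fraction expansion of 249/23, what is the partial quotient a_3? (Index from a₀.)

1

249 = 10·23 + 19   →  a_0 = 10
23 = 1·19 + 4   →  a_1 = 1
19 = 4·4 + 3   →  a_2 = 4
4 = 1·3 + 1   →  a_3 = 1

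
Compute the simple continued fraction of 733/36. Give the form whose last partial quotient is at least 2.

733 = 20·36 + 13
36 = 2·13 + 10
13 = 1·10 + 3
10 = 3·3 + 1
3 = 3·1 + 0  (stop)
So 733/36 = [20; 2, 1, 3, 3].

[20; 2, 1, 3, 3]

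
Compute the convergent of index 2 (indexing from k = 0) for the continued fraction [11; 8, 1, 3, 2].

Using pₖ = aₖpₖ₋₁ + pₖ₋₂, qₖ = aₖqₖ₋₁ + qₖ₋₂ (with p₋₁=1, p₋₂=0, q₋₁=0, q₋₂=1):
  k=0: a=11, p=11, q=1
  k=1: a=8, p=89, q=8
  k=2: a=1, p=100, q=9

100/9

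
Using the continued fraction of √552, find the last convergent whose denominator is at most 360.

4417/188

√552 = [23; 2, 46, …] (period length 2).
Convergents:
  p_0/q_0 = 23/1
  p_1/q_1 = 47/2
  p_2/q_2 = 2185/93
  p_3/q_3 = 4417/188
  p_4/q_4 = 205367/8741
q_3 = 188 ≤ 360 < 8741 = q_4, so the answer is 4417/188.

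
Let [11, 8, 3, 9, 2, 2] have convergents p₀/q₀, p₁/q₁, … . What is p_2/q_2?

278/25

Using pₖ = aₖpₖ₋₁ + pₖ₋₂, qₖ = aₖqₖ₋₁ + qₖ₋₂ (with p₋₁=1, p₋₂=0, q₋₁=0, q₋₂=1):
  k=0: a=11, p=11, q=1
  k=1: a=8, p=89, q=8
  k=2: a=3, p=278, q=25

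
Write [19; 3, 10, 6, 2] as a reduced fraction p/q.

Using pₖ = aₖpₖ₋₁ + pₖ₋₂ and qₖ = aₖqₖ₋₁ + qₖ₋₂:
  k=0: a=19, p=19, q=1
  k=1: a=3, p=58, q=3
  k=2: a=10, p=599, q=31
  k=3: a=6, p=3652, q=189
  k=4: a=2, p=7903, q=409

7903/409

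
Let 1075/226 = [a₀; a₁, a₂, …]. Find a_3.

9

1075 = 4·226 + 171   →  a_0 = 4
226 = 1·171 + 55   →  a_1 = 1
171 = 3·55 + 6   →  a_2 = 3
55 = 9·6 + 1   →  a_3 = 9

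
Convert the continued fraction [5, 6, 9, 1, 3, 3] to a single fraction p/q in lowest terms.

Using pₖ = aₖpₖ₋₁ + pₖ₋₂ and qₖ = aₖqₖ₋₁ + qₖ₋₂:
  k=0: a=5, p=5, q=1
  k=1: a=6, p=31, q=6
  k=2: a=9, p=284, q=55
  k=3: a=1, p=315, q=61
  k=4: a=3, p=1229, q=238
  k=5: a=3, p=4002, q=775

4002/775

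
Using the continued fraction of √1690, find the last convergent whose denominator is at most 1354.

√1690 = [41; 9, 8, 9, 82, …] (period length 4).
Convergents:
  p_0/q_0 = 41/1
  p_1/q_1 = 370/9
  p_2/q_2 = 3001/73
  p_3/q_3 = 27379/666
  p_4/q_4 = 2248079/54685
q_3 = 666 ≤ 1354 < 54685 = q_4, so the answer is 27379/666.

27379/666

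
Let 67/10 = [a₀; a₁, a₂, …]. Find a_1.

67 = 6·10 + 7   →  a_0 = 6
10 = 1·7 + 3   →  a_1 = 1

1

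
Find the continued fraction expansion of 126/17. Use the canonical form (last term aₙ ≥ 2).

126 = 7*17 + 7
17 = 2*7 + 3
7 = 2*3 + 1
3 = 3*1 + 0  (stop)
So 126/17 = [7; 2, 2, 3].

[7; 2, 2, 3]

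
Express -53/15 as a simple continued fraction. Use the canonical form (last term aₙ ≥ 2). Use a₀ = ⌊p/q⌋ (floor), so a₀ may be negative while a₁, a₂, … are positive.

-53 = -4×15 + 7
15 = 2×7 + 1
7 = 7×1 + 0  (stop)
So -53/15 = [-4; 2, 7].

[-4; 2, 7]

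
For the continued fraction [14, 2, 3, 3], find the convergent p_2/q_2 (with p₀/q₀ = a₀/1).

Using pₖ = aₖpₖ₋₁ + pₖ₋₂, qₖ = aₖqₖ₋₁ + qₖ₋₂ (with p₋₁=1, p₋₂=0, q₋₁=0, q₋₂=1):
  k=0: a=14, p=14, q=1
  k=1: a=2, p=29, q=2
  k=2: a=3, p=101, q=7

101/7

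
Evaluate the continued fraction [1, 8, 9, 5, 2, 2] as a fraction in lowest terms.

2259/2011

Fold from the inside: start with 2/1.
  2 + 1/2 = 5/2
  5 + 2/5 = 27/5
  9 + 5/27 = 248/27
  8 + 27/248 = 2011/248
  1 + 248/2011 = 2259/2011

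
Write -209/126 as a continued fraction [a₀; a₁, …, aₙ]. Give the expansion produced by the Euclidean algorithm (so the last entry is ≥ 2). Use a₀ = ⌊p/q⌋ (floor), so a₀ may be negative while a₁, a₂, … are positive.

[-2; 2, 1, 13, 3]

-209 = -2*126 + 43
126 = 2*43 + 40
43 = 1*40 + 3
40 = 13*3 + 1
3 = 3*1 + 0  (stop)
So -209/126 = [-2; 2, 1, 13, 3].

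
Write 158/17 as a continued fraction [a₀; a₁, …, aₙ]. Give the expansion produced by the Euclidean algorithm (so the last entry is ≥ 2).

158 = 9×17 + 5
17 = 3×5 + 2
5 = 2×2 + 1
2 = 2×1 + 0  (stop)
So 158/17 = [9; 3, 2, 2].

[9; 3, 2, 2]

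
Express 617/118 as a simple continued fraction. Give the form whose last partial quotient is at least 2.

[5; 4, 2, 1, 2, 3]

617 = 5·118 + 27
118 = 4·27 + 10
27 = 2·10 + 7
10 = 1·7 + 3
7 = 2·3 + 1
3 = 3·1 + 0  (stop)
So 617/118 = [5; 4, 2, 1, 2, 3].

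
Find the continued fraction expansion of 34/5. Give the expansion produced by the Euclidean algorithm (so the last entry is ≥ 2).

[6; 1, 4]

34 = 6×5 + 4
5 = 1×4 + 1
4 = 4×1 + 0  (stop)
So 34/5 = [6; 1, 4].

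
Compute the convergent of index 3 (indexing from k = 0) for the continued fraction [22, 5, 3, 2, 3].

821/37

Using pₖ = aₖpₖ₋₁ + pₖ₋₂, qₖ = aₖqₖ₋₁ + qₖ₋₂ (with p₋₁=1, p₋₂=0, q₋₁=0, q₋₂=1):
  k=0: a=22, p=22, q=1
  k=1: a=5, p=111, q=5
  k=2: a=3, p=355, q=16
  k=3: a=2, p=821, q=37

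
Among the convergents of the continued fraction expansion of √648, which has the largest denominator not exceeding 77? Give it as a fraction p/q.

√648 = [25; 2, 5, 6, 5, 2, 50, …] (period length 6).
Convergents:
  p_0/q_0 = 25/1
  p_1/q_1 = 51/2
  p_2/q_2 = 280/11
  p_3/q_3 = 1731/68
  p_4/q_4 = 8935/351
q_3 = 68 ≤ 77 < 351 = q_4, so the answer is 1731/68.

1731/68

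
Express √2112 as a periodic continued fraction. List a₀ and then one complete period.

[45; 1, 21, 1, 90]

a₀ = ⌊√2112⌋ = 45.
With m₀=0, d₀=1 and mₖ₊₁ = dₖaₖ − mₖ, dₖ₊₁ = (n − mₖ₊₁²)/dₖ, aₖ₊₁ = ⌊(a₀+mₖ₊₁)/dₖ₊₁⌋:
  k=1: m=45, d=87, a=1
  k=2: m=42, d=4, a=21
  k=3: m=42, d=87, a=1
  k=4: m=45, d=1, a=90
d=1 and a=2a₀=90 at k=4, so the next step gives (m, d) = (45, 87) again — its k=1 value — and the period has length 4.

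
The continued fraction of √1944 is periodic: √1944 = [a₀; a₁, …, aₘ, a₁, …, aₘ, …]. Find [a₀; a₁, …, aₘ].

a₀ = ⌊√1944⌋ = 44.
With m₀=0, d₀=1 and mₖ₊₁ = dₖaₖ − mₖ, dₖ₊₁ = (n − mₖ₊₁²)/dₖ, aₖ₊₁ = ⌊(a₀+mₖ₊₁)/dₖ₊₁⌋:
  k=1: m=44, d=8, a=11
  k=2: m=44, d=1, a=88
d=1 and a=2a₀=88 at k=2, so the next step gives (m, d) = (44, 8) again — its k=1 value — and the period has length 2.

[44; 11, 88]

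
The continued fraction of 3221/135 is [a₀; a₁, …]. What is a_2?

6

3221 = 23·135 + 116   →  a_0 = 23
135 = 1·116 + 19   →  a_1 = 1
116 = 6·19 + 2   →  a_2 = 6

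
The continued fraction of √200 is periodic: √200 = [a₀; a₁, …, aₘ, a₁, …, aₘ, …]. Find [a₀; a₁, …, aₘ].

a₀ = ⌊√200⌋ = 14.
With m₀=0, d₀=1 and mₖ₊₁ = dₖaₖ − mₖ, dₖ₊₁ = (n − mₖ₊₁²)/dₖ, aₖ₊₁ = ⌊(a₀+mₖ₊₁)/dₖ₊₁⌋:
  k=1: m=14, d=4, a=7
  k=2: m=14, d=1, a=28
d=1 and a=2a₀=28 at k=2, so the next step gives (m, d) = (14, 4) again — its k=1 value — and the period has length 2.

[14; 7, 28]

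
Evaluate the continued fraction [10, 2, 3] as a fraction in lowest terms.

73/7

Fold from the inside: start with 3/1.
  2 + 1/3 = 7/3
  10 + 3/7 = 73/7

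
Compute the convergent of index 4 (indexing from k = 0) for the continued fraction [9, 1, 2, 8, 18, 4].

Using pₖ = aₖpₖ₋₁ + pₖ₋₂, qₖ = aₖqₖ₋₁ + qₖ₋₂ (with p₋₁=1, p₋₂=0, q₋₁=0, q₋₂=1):
  k=0: a=9, p=9, q=1
  k=1: a=1, p=10, q=1
  k=2: a=2, p=29, q=3
  k=3: a=8, p=242, q=25
  k=4: a=18, p=4385, q=453

4385/453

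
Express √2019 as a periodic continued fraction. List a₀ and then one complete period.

[44; 1, 13, 1, 88]

a₀ = ⌊√2019⌋ = 44.
With m₀=0, d₀=1 and mₖ₊₁ = dₖaₖ − mₖ, dₖ₊₁ = (n − mₖ₊₁²)/dₖ, aₖ₊₁ = ⌊(a₀+mₖ₊₁)/dₖ₊₁⌋:
  k=1: m=44, d=83, a=1
  k=2: m=39, d=6, a=13
  k=3: m=39, d=83, a=1
  k=4: m=44, d=1, a=88
d=1 and a=2a₀=88 at k=4, so the next step gives (m, d) = (44, 83) again — its k=1 value — and the period has length 4.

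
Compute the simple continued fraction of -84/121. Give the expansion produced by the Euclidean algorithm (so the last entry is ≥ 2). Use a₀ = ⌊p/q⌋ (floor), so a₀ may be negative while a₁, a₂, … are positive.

-84 = -1*121 + 37
121 = 3*37 + 10
37 = 3*10 + 7
10 = 1*7 + 3
7 = 2*3 + 1
3 = 3*1 + 0  (stop)
So -84/121 = [-1; 3, 3, 1, 2, 3].

[-1; 3, 3, 1, 2, 3]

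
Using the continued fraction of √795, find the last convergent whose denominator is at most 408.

6626/235

√795 = [28; 5, 9, 5, 56, …] (period length 4).
Convergents:
  p_0/q_0 = 28/1
  p_1/q_1 = 141/5
  p_2/q_2 = 1297/46
  p_3/q_3 = 6626/235
  p_4/q_4 = 372353/13206
q_3 = 235 ≤ 408 < 13206 = q_4, so the answer is 6626/235.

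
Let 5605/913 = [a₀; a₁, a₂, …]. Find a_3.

3

5605 = 6·913 + 127   →  a_0 = 6
913 = 7·127 + 24   →  a_1 = 7
127 = 5·24 + 7   →  a_2 = 5
24 = 3·7 + 3   →  a_3 = 3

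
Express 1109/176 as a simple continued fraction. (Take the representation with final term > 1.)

1109 = 6*176 + 53
176 = 3*53 + 17
53 = 3*17 + 2
17 = 8*2 + 1
2 = 2*1 + 0  (stop)
So 1109/176 = [6; 3, 3, 8, 2].

[6; 3, 3, 8, 2]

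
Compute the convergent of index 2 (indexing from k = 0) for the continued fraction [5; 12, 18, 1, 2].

1103/217

Using pₖ = aₖpₖ₋₁ + pₖ₋₂, qₖ = aₖqₖ₋₁ + qₖ₋₂ (with p₋₁=1, p₋₂=0, q₋₁=0, q₋₂=1):
  k=0: a=5, p=5, q=1
  k=1: a=12, p=61, q=12
  k=2: a=18, p=1103, q=217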